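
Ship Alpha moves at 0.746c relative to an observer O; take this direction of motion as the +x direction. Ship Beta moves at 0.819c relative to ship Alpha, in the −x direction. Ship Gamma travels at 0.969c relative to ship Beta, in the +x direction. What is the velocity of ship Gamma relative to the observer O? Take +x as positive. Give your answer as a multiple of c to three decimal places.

+0.955c

Apply u = (u' + v)/(1 + u'v/c²) successively, working outward toward the observer O.
Start: velocity of ship Alpha relative to the observer O = 0.7460c.
Compose with ship Beta (u' = -0.819 in ship Alpha frame): u_1 = (-0.819 + 0.746) / (1 + (-0.819)·0.746) = -0.0730/0.3890 = -0.1876.
Compose with ship Gamma (u' = 0.969 in ship Beta frame): u_2 = (0.969 + (-0.188)) / (1 + 0.969·(-0.188)) = 0.7814/0.8182 = 0.9550.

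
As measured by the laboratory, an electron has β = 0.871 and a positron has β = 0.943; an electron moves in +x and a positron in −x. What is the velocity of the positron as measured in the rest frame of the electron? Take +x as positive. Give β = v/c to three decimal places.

β = -0.996

β_A = 0.871, β_B = -0.943.
Transform to A's frame with the inverse velocity-addition law: u' = (u − v)/(1 − uv/c²), taking u = β_B and v = β_A.
u' = (-0.943 − 0.871) / (1 − (0.871)(-0.943)) = -1.8140/1.8214 = -0.9960.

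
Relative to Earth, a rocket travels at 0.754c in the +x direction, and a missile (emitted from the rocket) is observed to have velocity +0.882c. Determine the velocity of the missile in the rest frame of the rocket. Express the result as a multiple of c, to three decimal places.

Invert the composition law: u' = (u − v)/(1 − uv/c²).
u' = (0.882 − 0.754) / (1 − (0.882)(0.754)) = 0.1280/0.3350 = 0.3821.

+0.382c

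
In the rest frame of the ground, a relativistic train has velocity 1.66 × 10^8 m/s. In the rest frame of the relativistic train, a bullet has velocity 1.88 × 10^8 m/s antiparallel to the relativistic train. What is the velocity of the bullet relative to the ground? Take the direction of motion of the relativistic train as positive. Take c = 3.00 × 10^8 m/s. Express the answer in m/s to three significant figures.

-3.37 × 10^7 m/s

In units of c (dividing by 3.00 × 10^8 m/s): v = 0.553, u' = -0.627.
u = (u' + v)/(1 + u'v/c²):
u = (-0.627 + 0.553) / (1 + (-0.627)·0.553) = -0.0733/0.6532 = -0.1123
Converting back: u = -0.1123 × 3.00 × 10^8 m/s.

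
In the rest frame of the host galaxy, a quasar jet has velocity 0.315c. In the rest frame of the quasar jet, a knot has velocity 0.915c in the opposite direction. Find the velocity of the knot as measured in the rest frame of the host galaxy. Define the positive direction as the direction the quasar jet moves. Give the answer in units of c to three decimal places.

-0.843c

With v = 0.315 and u' = -0.915 (in units of c),
u = (u' + v)/(1 + u'v/c²):
u = (-0.915 + 0.315) / (1 + (-0.915)·0.315) = -0.6000/0.7118 = -0.8430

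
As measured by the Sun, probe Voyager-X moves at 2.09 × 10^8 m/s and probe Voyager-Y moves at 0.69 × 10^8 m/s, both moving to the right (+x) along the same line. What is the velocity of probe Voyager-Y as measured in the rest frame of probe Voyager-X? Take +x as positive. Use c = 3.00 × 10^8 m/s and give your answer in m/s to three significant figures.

-1.67 × 10^8 m/s

β_A = 0.697, β_B = 0.230 (dividing each by c = 3.00 × 10^8 m/s).
Transform to A's frame with the inverse velocity-addition law: u' = (u − v)/(1 − uv/c²), taking u = β_B and v = β_A.
u' = (0.230 − 0.697) / (1 − (0.697)(0.230)) = -0.4667/0.8398 = -0.5557.
u' = -0.5557 × 3.00 × 10^8 m/s.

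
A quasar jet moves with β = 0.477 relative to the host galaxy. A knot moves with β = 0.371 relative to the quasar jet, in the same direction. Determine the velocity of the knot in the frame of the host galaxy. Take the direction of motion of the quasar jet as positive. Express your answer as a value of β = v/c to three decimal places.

With v = 0.477 and u' = 0.371 (in units of c),
u = (u' + v)/(1 + u'v/c²):
u = (0.371 + 0.477) / (1 + 0.371·0.477) = 0.8480/1.1770 = 0.7205
(Galilean addition would give +0.848c.)

β = 0.720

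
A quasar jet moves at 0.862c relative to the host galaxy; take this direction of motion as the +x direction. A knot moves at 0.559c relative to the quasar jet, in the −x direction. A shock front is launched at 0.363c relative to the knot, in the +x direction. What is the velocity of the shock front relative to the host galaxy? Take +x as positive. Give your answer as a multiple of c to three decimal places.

+0.782c

Apply u = (u' + v)/(1 + u'v/c²) successively, working outward toward the host galaxy.
Start: velocity of the quasar jet relative to the host galaxy = 0.8620c.
Compose with the knot (u' = -0.559 in the quasar jet frame): u_1 = (-0.559 + 0.862) / (1 + (-0.559)·0.862) = 0.3030/0.5181 = 0.5848.
Compose with the shock front (u' = 0.363 in the knot frame): u_2 = (0.363 + 0.585) / (1 + 0.363·0.585) = 0.9478/1.2123 = 0.7818.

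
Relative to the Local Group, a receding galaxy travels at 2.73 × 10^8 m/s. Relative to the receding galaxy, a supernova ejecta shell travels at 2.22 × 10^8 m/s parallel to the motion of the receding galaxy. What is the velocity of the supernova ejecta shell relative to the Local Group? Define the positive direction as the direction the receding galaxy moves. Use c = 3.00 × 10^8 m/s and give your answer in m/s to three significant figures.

2.96 × 10^8 m/s

In units of c (dividing by 3.00 × 10^8 m/s): v = 0.910, u' = 0.740.
u = (u' + v)/(1 + u'v/c²):
u = (0.740 + 0.910) / (1 + 0.740·0.910) = 1.6500/1.6734 = 0.9860
(Galilean addition would give +1.650c, exceeding c.)
Converting back: u = 0.9860 × 3.00 × 10^8 m/s.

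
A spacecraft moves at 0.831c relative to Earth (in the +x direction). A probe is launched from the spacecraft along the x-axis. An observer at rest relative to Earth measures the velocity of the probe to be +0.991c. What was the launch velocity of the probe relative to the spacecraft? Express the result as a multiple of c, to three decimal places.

+0.907c

Invert the composition law: u' = (u − v)/(1 − uv/c²).
u' = (0.991 − 0.831) / (1 − (0.991)(0.831)) = 0.1600/0.1765 = 0.9066.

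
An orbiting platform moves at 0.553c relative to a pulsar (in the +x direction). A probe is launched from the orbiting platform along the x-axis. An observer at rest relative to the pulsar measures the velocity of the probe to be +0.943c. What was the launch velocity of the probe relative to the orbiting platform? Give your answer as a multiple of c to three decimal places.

+0.815c

Invert the composition law: u' = (u − v)/(1 − uv/c²).
u' = (0.943 − 0.553) / (1 − (0.943)(0.553)) = 0.3900/0.4785 = 0.8150.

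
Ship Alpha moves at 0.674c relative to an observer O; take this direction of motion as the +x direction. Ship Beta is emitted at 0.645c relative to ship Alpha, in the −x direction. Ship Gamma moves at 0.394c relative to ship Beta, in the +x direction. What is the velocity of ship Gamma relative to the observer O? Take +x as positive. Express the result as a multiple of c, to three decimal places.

Apply u = (u' + v)/(1 + u'v/c²) successively, working outward toward the observer O.
Start: velocity of ship Alpha relative to the observer O = 0.6740c.
Compose with ship Beta (u' = -0.645 in ship Alpha frame): u_1 = (-0.645 + 0.674) / (1 + (-0.645)·0.674) = 0.0290/0.5653 = 0.0513.
Compose with ship Gamma (u' = 0.394 in ship Beta frame): u_2 = (0.394 + 0.051) / (1 + 0.394·0.051) = 0.4453/1.0202 = 0.4365.

+0.436c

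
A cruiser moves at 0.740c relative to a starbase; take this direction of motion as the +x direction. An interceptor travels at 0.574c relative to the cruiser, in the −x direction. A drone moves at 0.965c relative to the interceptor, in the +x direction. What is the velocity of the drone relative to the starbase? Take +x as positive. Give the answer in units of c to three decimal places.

Apply u = (u' + v)/(1 + u'v/c²) successively, working outward toward the starbase.
Start: velocity of the cruiser relative to the starbase = 0.7400c.
Compose with the interceptor (u' = -0.574 in the cruiser frame): u_1 = (-0.574 + 0.740) / (1 + (-0.574)·0.740) = 0.1660/0.5752 = 0.2886.
Compose with the drone (u' = 0.965 in the interceptor frame): u_2 = (0.965 + 0.289) / (1 + 0.965·0.289) = 1.2536/1.2785 = 0.9805.

+0.981c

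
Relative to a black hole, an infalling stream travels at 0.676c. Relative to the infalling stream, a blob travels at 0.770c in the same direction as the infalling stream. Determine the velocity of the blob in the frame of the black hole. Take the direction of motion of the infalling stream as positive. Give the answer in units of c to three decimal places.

0.951c

With v = 0.676 and u' = 0.770 (in units of c),
u = (u' + v)/(1 + u'v/c²):
u = (0.770 + 0.676) / (1 + 0.770·0.676) = 1.4460/1.5205 = 0.9510
(Galilean addition would give +1.446c, exceeding c.)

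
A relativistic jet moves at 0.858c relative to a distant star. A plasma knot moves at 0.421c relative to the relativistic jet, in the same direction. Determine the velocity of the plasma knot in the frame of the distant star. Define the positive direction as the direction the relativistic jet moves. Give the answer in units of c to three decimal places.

0.940c

With v = 0.858 and u' = 0.421 (in units of c),
u = (u' + v)/(1 + u'v/c²):
u = (0.421 + 0.858) / (1 + 0.421·0.858) = 1.2790/1.3612 = 0.9396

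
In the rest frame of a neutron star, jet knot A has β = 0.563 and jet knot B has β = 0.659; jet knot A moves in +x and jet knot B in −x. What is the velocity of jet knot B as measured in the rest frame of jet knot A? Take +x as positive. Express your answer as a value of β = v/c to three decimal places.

β = -0.891

β_A = 0.563, β_B = -0.659.
Transform to A's frame with the inverse velocity-addition law: u' = (u − v)/(1 − uv/c²), taking u = β_B and v = β_A.
u' = (-0.659 − 0.563) / (1 − (0.563)(-0.659)) = -1.2220/1.3710 = -0.8913.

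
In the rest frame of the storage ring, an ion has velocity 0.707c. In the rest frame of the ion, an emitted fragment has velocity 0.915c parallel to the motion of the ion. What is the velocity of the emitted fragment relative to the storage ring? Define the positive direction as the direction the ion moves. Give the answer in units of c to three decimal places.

With v = 0.707 and u' = 0.915 (in units of c),
u = (u' + v)/(1 + u'v/c²):
u = (0.915 + 0.707) / (1 + 0.915·0.707) = 1.6220/1.6469 = 0.9849
(Galilean addition would give +1.622c, exceeding c.)

0.985c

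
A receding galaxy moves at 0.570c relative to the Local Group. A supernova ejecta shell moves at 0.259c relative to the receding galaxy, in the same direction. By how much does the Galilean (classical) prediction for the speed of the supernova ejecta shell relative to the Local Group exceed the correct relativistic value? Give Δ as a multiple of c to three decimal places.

Δ = 0.107c

Galilean: u_cl = 0.259 + 0.570 = 0.8290.
Relativistic: u_rel = (0.259 + 0.570) / (1 + 0.259·0.570) = 0.8290/1.1476 = 0.7224.
Δ = 0.8290 − 0.7224 = 0.1066.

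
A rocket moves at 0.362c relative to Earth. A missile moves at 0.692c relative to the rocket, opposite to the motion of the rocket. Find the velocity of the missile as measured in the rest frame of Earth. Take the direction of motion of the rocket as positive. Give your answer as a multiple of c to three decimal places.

-0.440c

With v = 0.362 and u' = -0.692 (in units of c),
u = (u' + v)/(1 + u'v/c²):
u = (-0.692 + 0.362) / (1 + (-0.692)·0.362) = -0.3300/0.7495 = -0.4403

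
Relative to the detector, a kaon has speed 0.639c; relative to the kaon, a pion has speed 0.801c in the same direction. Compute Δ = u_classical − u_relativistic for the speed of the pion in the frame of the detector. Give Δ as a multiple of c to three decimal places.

Galilean: u_cl = 0.801 + 0.639 = 1.4400.
Relativistic: u_rel = (0.801 + 0.639) / (1 + 0.801·0.639) = 1.4400/1.5118 = 0.9525.
Δ = 1.4400 − 0.9525 = 0.4875.
(The classical prediction exceeds c; the relativistic result does not.)

Δ = 0.488c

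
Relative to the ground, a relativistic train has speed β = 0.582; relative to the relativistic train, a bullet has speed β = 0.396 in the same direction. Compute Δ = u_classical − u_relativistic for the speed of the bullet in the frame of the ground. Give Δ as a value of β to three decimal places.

Galilean: u_cl = 0.396 + 0.582 = 0.9780.
Relativistic: u_rel = (0.396 + 0.582) / (1 + 0.396·0.582) = 0.9780/1.2305 = 0.7948.
Δ = 0.9780 − 0.7948 = 0.1832.

Δ = 0.183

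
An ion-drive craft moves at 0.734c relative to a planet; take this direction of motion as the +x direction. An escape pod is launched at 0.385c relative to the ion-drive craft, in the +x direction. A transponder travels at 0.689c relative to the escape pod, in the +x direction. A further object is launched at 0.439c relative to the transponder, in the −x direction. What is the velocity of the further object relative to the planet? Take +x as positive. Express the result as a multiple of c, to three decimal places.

+0.938c

Apply u = (u' + v)/(1 + u'v/c²) successively, working outward toward the planet.
Start: velocity of the ion-drive craft relative to the planet = 0.7340c.
Compose with the escape pod (u' = 0.385 in the ion-drive craft frame): u_1 = (0.385 + 0.734) / (1 + 0.385·0.734) = 1.1190/1.2826 = 0.8725.
Compose with the transponder (u' = 0.689 in the escape pod frame): u_2 = (0.689 + 0.872) / (1 + 0.689·0.872) = 1.5615/1.6011 = 0.9752.
Compose with the further object (u' = -0.439 in the transponder frame): u_3 = (-0.439 + 0.975) / (1 + (-0.439)·0.975) = 0.5362/0.5719 = 0.9377.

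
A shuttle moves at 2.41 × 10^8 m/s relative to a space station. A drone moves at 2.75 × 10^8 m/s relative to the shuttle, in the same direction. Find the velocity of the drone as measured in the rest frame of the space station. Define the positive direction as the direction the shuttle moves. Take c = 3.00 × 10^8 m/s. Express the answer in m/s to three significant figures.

In units of c (dividing by 3.00 × 10^8 m/s): v = 0.803, u' = 0.917.
u = (u' + v)/(1 + u'v/c²):
u = (0.917 + 0.803) / (1 + 0.917·0.803) = 1.7200/1.7364 = 0.9906
Converting back: u = 0.9906 × 3.00 × 10^8 m/s.

2.97 × 10^8 m/s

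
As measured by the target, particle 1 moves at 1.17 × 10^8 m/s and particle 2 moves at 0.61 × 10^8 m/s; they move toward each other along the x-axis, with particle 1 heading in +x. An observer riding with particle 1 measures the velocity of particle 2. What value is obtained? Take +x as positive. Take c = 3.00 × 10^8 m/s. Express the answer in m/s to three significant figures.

β_A = 0.390, β_B = -0.203 (dividing each by c = 3.00 × 10^8 m/s).
Transform to A's frame with the inverse velocity-addition law: u' = (u − v)/(1 − uv/c²), taking u = β_B and v = β_A.
u' = (-0.203 − 0.390) / (1 − (0.390)(-0.203)) = -0.5933/1.0793 = -0.5497.
u' = -0.5497 × 3.00 × 10^8 m/s.

-1.65 × 10^8 m/s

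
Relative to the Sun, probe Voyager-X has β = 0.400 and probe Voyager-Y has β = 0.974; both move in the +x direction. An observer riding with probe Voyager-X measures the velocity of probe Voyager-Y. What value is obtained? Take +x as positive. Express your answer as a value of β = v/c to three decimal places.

β_A = 0.400, β_B = 0.974.
Transform to A's frame with the inverse velocity-addition law: u' = (u − v)/(1 − uv/c²), taking u = β_B and v = β_A.
u' = (0.974 − 0.400) / (1 − (0.400)(0.974)) = 0.5740/0.6104 = 0.9404.

β = +0.940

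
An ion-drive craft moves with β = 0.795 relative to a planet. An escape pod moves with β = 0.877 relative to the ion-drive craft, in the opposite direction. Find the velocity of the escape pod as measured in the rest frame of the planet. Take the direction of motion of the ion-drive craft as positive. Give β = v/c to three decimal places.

β = -0.271

With v = 0.795 and u' = -0.877 (in units of c),
u = (u' + v)/(1 + u'v/c²):
u = (-0.877 + 0.795) / (1 + (-0.877)·0.795) = -0.0820/0.3028 = -0.2708
(Galilean addition would give -0.082c.)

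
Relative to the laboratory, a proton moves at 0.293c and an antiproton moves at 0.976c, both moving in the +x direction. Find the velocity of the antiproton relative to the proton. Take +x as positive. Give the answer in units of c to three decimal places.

β_A = 0.293, β_B = 0.976.
Transform to A's frame with the inverse velocity-addition law: u' = (u − v)/(1 − uv/c²), taking u = β_B and v = β_A.
u' = (0.976 − 0.293) / (1 − (0.293)(0.976)) = 0.6830/0.7140 = 0.9565.

+0.957c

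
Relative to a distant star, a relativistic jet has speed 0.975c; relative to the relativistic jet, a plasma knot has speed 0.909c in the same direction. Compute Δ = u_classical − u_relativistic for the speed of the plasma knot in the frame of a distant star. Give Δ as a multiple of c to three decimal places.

Δ = 0.885c

Galilean: u_cl = 0.909 + 0.975 = 1.8840.
Relativistic: u_rel = (0.909 + 0.975) / (1 + 0.909·0.975) = 1.8840/1.8863 = 0.9988.
Δ = 1.8840 − 0.9988 = 0.8852.
(The classical prediction exceeds c; the relativistic result does not.)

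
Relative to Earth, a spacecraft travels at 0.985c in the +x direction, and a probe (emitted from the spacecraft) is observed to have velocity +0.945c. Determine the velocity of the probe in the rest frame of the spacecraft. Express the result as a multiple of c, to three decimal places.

Invert the composition law: u' = (u − v)/(1 − uv/c²).
u' = (0.945 − 0.985) / (1 − (0.945)(0.985)) = -0.0400/0.0692 = -0.5782.

-0.578c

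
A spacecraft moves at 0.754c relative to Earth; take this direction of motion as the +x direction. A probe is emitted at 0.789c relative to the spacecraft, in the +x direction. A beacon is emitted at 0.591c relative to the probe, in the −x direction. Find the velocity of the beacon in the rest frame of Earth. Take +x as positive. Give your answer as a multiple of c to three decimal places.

Apply u = (u' + v)/(1 + u'v/c²) successively, working outward toward Earth.
Start: velocity of the spacecraft relative to Earth = 0.7540c.
Compose with the probe (u' = 0.789 in the spacecraft frame): u_1 = (0.789 + 0.754) / (1 + 0.789·0.754) = 1.5430/1.5949 = 0.9675.
Compose with the beacon (u' = -0.591 in the probe frame): u_2 = (-0.591 + 0.967) / (1 + (-0.591)·0.967) = 0.3765/0.4282 = 0.8791.

+0.879c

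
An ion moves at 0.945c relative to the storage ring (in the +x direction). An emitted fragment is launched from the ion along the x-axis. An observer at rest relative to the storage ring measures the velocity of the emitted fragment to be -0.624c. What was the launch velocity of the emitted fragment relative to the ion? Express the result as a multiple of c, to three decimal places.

Invert the composition law: u' = (u − v)/(1 − uv/c²).
u' = (-0.624 − 0.945) / (1 − (-0.624)(0.945)) = -1.5690/1.5897 = -0.9870.

-0.987c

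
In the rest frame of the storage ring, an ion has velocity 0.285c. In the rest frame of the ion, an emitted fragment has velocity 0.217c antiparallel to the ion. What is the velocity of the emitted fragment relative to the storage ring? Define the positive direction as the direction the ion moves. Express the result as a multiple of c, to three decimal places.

+0.072c

With v = 0.285 and u' = -0.217 (in units of c),
u = (u' + v)/(1 + u'v/c²):
u = (-0.217 + 0.285) / (1 + (-0.217)·0.285) = 0.0680/0.9382 = 0.0725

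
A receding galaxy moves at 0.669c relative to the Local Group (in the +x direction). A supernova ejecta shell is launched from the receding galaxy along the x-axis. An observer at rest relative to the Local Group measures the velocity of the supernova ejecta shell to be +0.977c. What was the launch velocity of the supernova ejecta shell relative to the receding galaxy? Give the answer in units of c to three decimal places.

+0.889c

Invert the composition law: u' = (u − v)/(1 − uv/c²).
u' = (0.977 − 0.669) / (1 − (0.977)(0.669)) = 0.3080/0.3464 = 0.8892.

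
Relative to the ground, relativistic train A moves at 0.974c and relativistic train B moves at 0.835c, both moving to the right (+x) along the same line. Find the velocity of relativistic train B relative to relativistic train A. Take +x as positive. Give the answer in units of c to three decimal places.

-0.744c

β_A = 0.974, β_B = 0.835.
Transform to A's frame with the inverse velocity-addition law: u' = (u − v)/(1 − uv/c²), taking u = β_B and v = β_A.
u' = (0.835 − 0.974) / (1 − (0.974)(0.835)) = -0.1390/0.1867 = -0.7445.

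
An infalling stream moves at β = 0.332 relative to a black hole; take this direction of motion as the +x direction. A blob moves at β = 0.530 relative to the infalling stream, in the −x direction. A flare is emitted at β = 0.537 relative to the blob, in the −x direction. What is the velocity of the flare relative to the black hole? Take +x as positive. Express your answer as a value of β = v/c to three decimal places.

Apply u = (u' + v)/(1 + u'v/c²) successively, working outward toward the black hole.
Start: velocity of the infalling stream relative to the black hole = 0.3320c.
Compose with the blob (u' = -0.530 in the infalling stream frame): u_1 = (-0.530 + 0.332) / (1 + (-0.530)·0.332) = -0.1980/0.8240 = -0.2403.
Compose with the flare (u' = -0.537 in the blob frame): u_2 = (-0.537 + (-0.240)) / (1 + (-0.537)·(-0.240)) = -0.7773/1.1290 = -0.6884.

β = -0.688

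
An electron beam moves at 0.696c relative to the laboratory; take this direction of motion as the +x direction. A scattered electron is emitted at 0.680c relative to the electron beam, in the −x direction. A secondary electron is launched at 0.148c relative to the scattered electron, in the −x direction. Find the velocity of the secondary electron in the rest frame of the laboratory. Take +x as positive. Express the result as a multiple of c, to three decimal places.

Apply u = (u' + v)/(1 + u'v/c²) successively, working outward toward the laboratory.
Start: velocity of the electron beam relative to the laboratory = 0.6960c.
Compose with the scattered electron (u' = -0.680 in the electron beam frame): u_1 = (-0.680 + 0.696) / (1 + (-0.680)·0.696) = 0.0160/0.5267 = 0.0304.
Compose with the secondary electron (u' = -0.148 in the scattered electron frame): u_2 = (-0.148 + 0.030) / (1 + (-0.148)·0.030) = -0.1176/0.9955 = -0.1182.

-0.118c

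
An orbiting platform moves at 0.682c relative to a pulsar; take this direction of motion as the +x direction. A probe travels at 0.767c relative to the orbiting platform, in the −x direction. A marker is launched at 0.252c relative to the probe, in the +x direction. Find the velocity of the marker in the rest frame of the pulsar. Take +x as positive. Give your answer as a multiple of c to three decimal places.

Apply u = (u' + v)/(1 + u'v/c²) successively, working outward toward the pulsar.
Start: velocity of the orbiting platform relative to the pulsar = 0.6820c.
Compose with the probe (u' = -0.767 in the orbiting platform frame): u_1 = (-0.767 + 0.682) / (1 + (-0.767)·0.682) = -0.0850/0.4769 = -0.1782.
Compose with the marker (u' = 0.252 in the probe frame): u_2 = (0.252 + (-0.178)) / (1 + 0.252·(-0.178)) = 0.0738/0.9551 = 0.0772.

+0.077c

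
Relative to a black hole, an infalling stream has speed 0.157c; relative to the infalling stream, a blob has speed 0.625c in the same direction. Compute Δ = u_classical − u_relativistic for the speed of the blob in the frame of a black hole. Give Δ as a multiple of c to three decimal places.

Δ = 0.070c

Galilean: u_cl = 0.625 + 0.157 = 0.7820.
Relativistic: u_rel = (0.625 + 0.157) / (1 + 0.625·0.157) = 0.7820/1.0981 = 0.7121.
Δ = 0.7820 − 0.7121 = 0.0699.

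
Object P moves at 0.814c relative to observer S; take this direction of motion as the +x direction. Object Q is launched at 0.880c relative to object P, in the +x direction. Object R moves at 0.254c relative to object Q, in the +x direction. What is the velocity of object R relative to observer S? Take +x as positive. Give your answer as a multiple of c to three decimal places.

0.992c

Apply u = (u' + v)/(1 + u'v/c²) successively, working outward toward observer S.
Start: velocity of object P relative to observer S = 0.8140c.
Compose with object Q (u' = 0.880 in object P frame): u_1 = (0.880 + 0.814) / (1 + 0.880·0.814) = 1.6940/1.7163 = 0.9870.
Compose with object R (u' = 0.254 in object Q frame): u_2 = (0.254 + 0.987) / (1 + 0.254·0.987) = 1.2410/1.2507 = 0.9922.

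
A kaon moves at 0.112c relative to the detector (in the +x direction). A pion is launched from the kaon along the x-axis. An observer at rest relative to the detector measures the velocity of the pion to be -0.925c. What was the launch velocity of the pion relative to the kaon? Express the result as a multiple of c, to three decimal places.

-0.940c

Invert the composition law: u' = (u − v)/(1 − uv/c²).
u' = (-0.925 − 0.112) / (1 − (-0.925)(0.112)) = -1.0370/1.1036 = -0.9397.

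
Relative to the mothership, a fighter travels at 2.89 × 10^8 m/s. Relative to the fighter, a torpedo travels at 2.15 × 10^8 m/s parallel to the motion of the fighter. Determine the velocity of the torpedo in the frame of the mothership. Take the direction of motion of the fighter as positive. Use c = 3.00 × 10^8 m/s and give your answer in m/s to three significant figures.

2.98 × 10^8 m/s

In units of c (dividing by 3.00 × 10^8 m/s): v = 0.963, u' = 0.717.
u = (u' + v)/(1 + u'v/c²):
u = (0.717 + 0.963) / (1 + 0.717·0.963) = 1.6800/1.6904 = 0.9939
(Galilean addition would give +1.680c, exceeding c.)
Converting back: u = 0.9939 × 3.00 × 10^8 m/s.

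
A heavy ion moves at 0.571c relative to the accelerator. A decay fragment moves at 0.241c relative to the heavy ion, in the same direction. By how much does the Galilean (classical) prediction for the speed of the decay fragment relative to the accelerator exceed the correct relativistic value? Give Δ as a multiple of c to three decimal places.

Galilean: u_cl = 0.241 + 0.571 = 0.8120.
Relativistic: u_rel = (0.241 + 0.571) / (1 + 0.241·0.571) = 0.8120/1.1376 = 0.7138.
Δ = 0.8120 − 0.7138 = 0.0982.

Δ = 0.098c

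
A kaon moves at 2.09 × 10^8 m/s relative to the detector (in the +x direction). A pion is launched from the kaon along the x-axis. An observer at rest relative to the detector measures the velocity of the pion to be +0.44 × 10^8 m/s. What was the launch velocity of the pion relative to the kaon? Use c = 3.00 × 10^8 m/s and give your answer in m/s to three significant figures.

v = 0.697c, u = 0.147c.
Invert the composition law: u' = (u − v)/(1 − uv/c²).
u' = (0.147 − 0.697) / (1 − (0.147)(0.697)) = -0.5500/0.8978 = -0.6126.
u' = -0.6126 × 3.00 × 10^8 m/s.

-1.84 × 10^8 m/s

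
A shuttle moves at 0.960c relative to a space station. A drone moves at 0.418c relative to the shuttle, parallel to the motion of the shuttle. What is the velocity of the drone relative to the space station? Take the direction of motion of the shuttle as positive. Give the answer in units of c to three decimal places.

0.983c

With v = 0.960 and u' = 0.418 (in units of c),
u = (u' + v)/(1 + u'v/c²):
u = (0.418 + 0.960) / (1 + 0.418·0.960) = 1.3780/1.4013 = 0.9834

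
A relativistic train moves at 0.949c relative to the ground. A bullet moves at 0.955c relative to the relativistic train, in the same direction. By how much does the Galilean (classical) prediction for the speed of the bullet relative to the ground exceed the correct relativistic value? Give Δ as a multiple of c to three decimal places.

Galilean: u_cl = 0.955 + 0.949 = 1.9040.
Relativistic: u_rel = (0.955 + 0.949) / (1 + 0.955·0.949) = 1.9040/1.9063 = 0.9988.
Δ = 1.9040 − 0.9988 = 0.9052.
(The classical prediction exceeds c; the relativistic result does not.)

Δ = 0.905c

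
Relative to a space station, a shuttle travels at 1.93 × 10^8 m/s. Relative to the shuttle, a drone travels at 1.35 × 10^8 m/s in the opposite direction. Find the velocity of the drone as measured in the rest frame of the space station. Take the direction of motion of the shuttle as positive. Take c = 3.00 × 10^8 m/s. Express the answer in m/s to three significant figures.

In units of c (dividing by 3.00 × 10^8 m/s): v = 0.643, u' = -0.450.
u = (u' + v)/(1 + u'v/c²):
u = (-0.450 + 0.643) / (1 + (-0.450)·0.643) = 0.1933/0.7105 = 0.2721
(Galilean addition would give +0.193c.)
Converting back: u = 0.2721 × 3.00 × 10^8 m/s.

+8.16 × 10^7 m/s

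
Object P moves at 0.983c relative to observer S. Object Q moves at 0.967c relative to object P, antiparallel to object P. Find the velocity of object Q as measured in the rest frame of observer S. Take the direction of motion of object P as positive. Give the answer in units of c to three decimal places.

With v = 0.983 and u' = -0.967 (in units of c),
u = (u' + v)/(1 + u'v/c²):
u = (-0.967 + 0.983) / (1 + (-0.967)·0.983) = 0.0160/0.0494 = 0.3236

+0.324c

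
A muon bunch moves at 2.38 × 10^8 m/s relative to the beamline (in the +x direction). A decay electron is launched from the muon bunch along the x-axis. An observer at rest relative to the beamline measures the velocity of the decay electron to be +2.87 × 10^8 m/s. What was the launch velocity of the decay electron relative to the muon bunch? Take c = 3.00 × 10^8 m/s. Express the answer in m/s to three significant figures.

v = 0.793c, u = 0.957c.
Invert the composition law: u' = (u − v)/(1 − uv/c²).
u' = (0.957 − 0.793) / (1 − (0.957)(0.793)) = 0.1633/0.2410 = 0.6776.
u' = 0.6776 × 3.00 × 10^8 m/s.

+2.03 × 10^8 m/s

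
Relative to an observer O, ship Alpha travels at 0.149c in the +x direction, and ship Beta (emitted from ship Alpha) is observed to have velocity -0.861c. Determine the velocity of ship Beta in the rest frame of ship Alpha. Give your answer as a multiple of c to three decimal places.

Invert the composition law: u' = (u − v)/(1 − uv/c²).
u' = (-0.861 − 0.149) / (1 − (-0.861)(0.149)) = -1.0100/1.1283 = -0.8952.

-0.895c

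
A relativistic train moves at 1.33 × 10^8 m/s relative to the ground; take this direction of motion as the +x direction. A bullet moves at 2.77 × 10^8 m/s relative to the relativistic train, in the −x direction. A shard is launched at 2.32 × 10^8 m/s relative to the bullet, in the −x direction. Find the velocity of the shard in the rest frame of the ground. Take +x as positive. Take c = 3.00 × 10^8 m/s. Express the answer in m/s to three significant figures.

Apply u = (u' + v)/(1 + u'v/c²) successively, working outward toward the ground.
(Dividing each given speed by c = 3.00 × 10^8 m/s to work in units of c.)
Start: velocity of the relativistic train relative to the ground = 0.4433c.
Compose with the bullet (u' = -0.923 in the relativistic train frame): u_1 = (-0.923 + 0.443) / (1 + (-0.923)·0.443) = -0.4800/0.5907 = -0.8127.
Compose with the shard (u' = -0.773 in the bullet frame): u_2 = (-0.773 + (-0.813)) / (1 + (-0.773)·(-0.813)) = -1.5860/1.6285 = -0.9739.
So u = -0.9739 × 3.00 × 10^8 m/s.

-2.92 × 10^8 m/s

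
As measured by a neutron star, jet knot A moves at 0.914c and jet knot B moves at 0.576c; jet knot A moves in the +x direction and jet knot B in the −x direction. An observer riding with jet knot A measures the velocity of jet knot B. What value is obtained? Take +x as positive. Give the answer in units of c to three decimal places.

β_A = 0.914, β_B = -0.576.
Transform to A's frame with the inverse velocity-addition law: u' = (u − v)/(1 − uv/c²), taking u = β_B and v = β_A.
u' = (-0.576 − 0.914) / (1 − (0.914)(-0.576)) = -1.4900/1.5265 = -0.9761.

-0.976c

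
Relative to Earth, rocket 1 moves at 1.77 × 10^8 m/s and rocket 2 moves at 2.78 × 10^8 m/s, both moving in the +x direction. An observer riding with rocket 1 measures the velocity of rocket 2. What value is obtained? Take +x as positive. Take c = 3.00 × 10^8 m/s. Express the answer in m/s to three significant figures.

+2.23 × 10^8 m/s

β_A = 0.590, β_B = 0.927 (dividing each by c = 3.00 × 10^8 m/s).
Transform to A's frame with the inverse velocity-addition law: u' = (u − v)/(1 − uv/c²), taking u = β_B and v = β_A.
u' = (0.927 − 0.590) / (1 − (0.590)(0.927)) = 0.3367/0.4533 = 0.7428.
u' = 0.7428 × 3.00 × 10^8 m/s.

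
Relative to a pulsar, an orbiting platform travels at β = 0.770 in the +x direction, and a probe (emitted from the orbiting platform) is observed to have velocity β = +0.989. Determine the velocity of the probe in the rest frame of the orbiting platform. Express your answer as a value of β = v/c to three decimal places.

β = +0.918

Invert the composition law: u' = (u − v)/(1 − uv/c²).
u' = (0.989 − 0.770) / (1 − (0.989)(0.770)) = 0.2190/0.2385 = 0.9184.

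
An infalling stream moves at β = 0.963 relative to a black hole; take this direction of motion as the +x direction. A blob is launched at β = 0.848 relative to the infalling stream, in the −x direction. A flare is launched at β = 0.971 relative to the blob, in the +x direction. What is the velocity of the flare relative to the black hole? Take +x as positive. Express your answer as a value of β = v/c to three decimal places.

β = +0.993

Apply u = (u' + v)/(1 + u'v/c²) successively, working outward toward the black hole.
Start: velocity of the infalling stream relative to the black hole = 0.9630c.
Compose with the blob (u' = -0.848 in the infalling stream frame): u_1 = (-0.848 + 0.963) / (1 + (-0.848)·0.963) = 0.1150/0.1834 = 0.6271.
Compose with the flare (u' = 0.971 in the blob frame): u_2 = (0.971 + 0.627) / (1 + 0.971·0.627) = 1.5981/1.6089 = 0.9933.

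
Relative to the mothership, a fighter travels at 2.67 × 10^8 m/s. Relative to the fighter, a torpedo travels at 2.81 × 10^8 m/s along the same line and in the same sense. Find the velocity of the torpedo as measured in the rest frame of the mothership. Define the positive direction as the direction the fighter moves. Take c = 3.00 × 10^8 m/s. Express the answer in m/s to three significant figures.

In units of c (dividing by 3.00 × 10^8 m/s): v = 0.890, u' = 0.937.
u = (u' + v)/(1 + u'v/c²):
u = (0.937 + 0.890) / (1 + 0.937·0.890) = 1.8267/1.8336 = 0.9962
(Galilean addition would give +1.827c, exceeding c.)
Converting back: u = 0.9962 × 3.00 × 10^8 m/s.

2.99 × 10^8 m/s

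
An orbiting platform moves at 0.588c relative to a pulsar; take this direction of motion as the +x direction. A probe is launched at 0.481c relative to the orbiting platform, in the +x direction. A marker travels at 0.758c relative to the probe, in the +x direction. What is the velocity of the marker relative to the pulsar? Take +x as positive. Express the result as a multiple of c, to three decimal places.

Apply u = (u' + v)/(1 + u'v/c²) successively, working outward toward the pulsar.
Start: velocity of the orbiting platform relative to the pulsar = 0.5880c.
Compose with the probe (u' = 0.481 in the orbiting platform frame): u_1 = (0.481 + 0.588) / (1 + 0.481·0.588) = 1.0690/1.2828 = 0.8333.
Compose with the marker (u' = 0.758 in the probe frame): u_2 = (0.758 + 0.833) / (1 + 0.758·0.833) = 1.5913/1.6317 = 0.9753.

0.975c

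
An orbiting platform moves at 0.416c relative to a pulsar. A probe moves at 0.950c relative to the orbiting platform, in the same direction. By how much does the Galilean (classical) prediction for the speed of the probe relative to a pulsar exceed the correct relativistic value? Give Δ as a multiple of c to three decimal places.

Δ = 0.387c

Galilean: u_cl = 0.950 + 0.416 = 1.3660.
Relativistic: u_rel = (0.950 + 0.416) / (1 + 0.950·0.416) = 1.3660/1.3952 = 0.9791.
Δ = 1.3660 − 0.9791 = 0.3869.
(The classical prediction exceeds c; the relativistic result does not.)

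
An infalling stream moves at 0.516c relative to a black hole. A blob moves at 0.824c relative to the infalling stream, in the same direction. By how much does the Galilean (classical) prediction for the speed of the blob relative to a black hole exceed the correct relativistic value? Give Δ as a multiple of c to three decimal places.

Δ = 0.400c

Galilean: u_cl = 0.824 + 0.516 = 1.3400.
Relativistic: u_rel = (0.824 + 0.516) / (1 + 0.824·0.516) = 1.3400/1.4252 = 0.9402.
Δ = 1.3400 − 0.9402 = 0.3998.
(The classical prediction exceeds c; the relativistic result does not.)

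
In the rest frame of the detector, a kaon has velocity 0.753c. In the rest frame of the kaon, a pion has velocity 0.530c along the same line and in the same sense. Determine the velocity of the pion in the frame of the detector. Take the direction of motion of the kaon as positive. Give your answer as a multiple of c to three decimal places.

0.917c

With v = 0.753 and u' = 0.530 (in units of c),
u = (u' + v)/(1 + u'v/c²):
u = (0.530 + 0.753) / (1 + 0.530·0.753) = 1.2830/1.3991 = 0.9170
(Galilean addition would give +1.283c, exceeding c.)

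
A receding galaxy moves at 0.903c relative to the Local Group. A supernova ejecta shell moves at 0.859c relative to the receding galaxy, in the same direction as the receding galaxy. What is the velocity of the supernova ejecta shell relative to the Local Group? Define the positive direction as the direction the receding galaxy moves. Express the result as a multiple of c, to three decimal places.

0.992c

With v = 0.903 and u' = 0.859 (in units of c),
u = (u' + v)/(1 + u'v/c²):
u = (0.859 + 0.903) / (1 + 0.859·0.903) = 1.7620/1.7757 = 0.9923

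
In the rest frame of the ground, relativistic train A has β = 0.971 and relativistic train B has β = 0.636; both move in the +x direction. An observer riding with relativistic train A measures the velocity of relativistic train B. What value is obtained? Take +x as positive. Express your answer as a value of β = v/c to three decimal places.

β = -0.876

β_A = 0.971, β_B = 0.636.
Transform to A's frame with the inverse velocity-addition law: u' = (u − v)/(1 − uv/c²), taking u = β_B and v = β_A.
u' = (0.636 − 0.971) / (1 − (0.971)(0.636)) = -0.3350/0.3824 = -0.8759.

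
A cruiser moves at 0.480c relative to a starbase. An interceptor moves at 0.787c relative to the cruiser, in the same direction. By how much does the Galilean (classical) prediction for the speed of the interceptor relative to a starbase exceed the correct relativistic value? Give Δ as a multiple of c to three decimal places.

Galilean: u_cl = 0.787 + 0.480 = 1.2670.
Relativistic: u_rel = (0.787 + 0.480) / (1 + 0.787·0.480) = 1.2670/1.3778 = 0.9196.
Δ = 1.2670 − 0.9196 = 0.3474.
(The classical prediction exceeds c; the relativistic result does not.)

Δ = 0.347c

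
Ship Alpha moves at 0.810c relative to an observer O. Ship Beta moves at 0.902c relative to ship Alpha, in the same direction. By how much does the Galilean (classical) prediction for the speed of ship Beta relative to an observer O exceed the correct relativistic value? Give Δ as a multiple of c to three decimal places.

Galilean: u_cl = 0.902 + 0.810 = 1.7120.
Relativistic: u_rel = (0.902 + 0.810) / (1 + 0.902·0.810) = 1.7120/1.7306 = 0.9892.
Δ = 1.7120 − 0.9892 = 0.7228.
(The classical prediction exceeds c; the relativistic result does not.)

Δ = 0.723c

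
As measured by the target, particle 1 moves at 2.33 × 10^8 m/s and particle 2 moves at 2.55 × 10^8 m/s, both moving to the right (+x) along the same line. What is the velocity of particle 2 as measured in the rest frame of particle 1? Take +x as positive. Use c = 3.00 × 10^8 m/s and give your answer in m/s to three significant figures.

β_A = 0.777, β_B = 0.850 (dividing each by c = 3.00 × 10^8 m/s).
Transform to A's frame with the inverse velocity-addition law: u' = (u − v)/(1 − uv/c²), taking u = β_B and v = β_A.
u' = (0.850 − 0.777) / (1 − (0.777)(0.850)) = 0.0733/0.3398 = 0.2158.
u' = 0.2158 × 3.00 × 10^8 m/s.

+6.47 × 10^7 m/s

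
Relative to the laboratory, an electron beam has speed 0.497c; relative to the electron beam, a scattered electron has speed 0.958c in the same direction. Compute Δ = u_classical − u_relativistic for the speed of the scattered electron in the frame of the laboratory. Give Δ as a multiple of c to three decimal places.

Δ = 0.469c

Galilean: u_cl = 0.958 + 0.497 = 1.4550.
Relativistic: u_rel = (0.958 + 0.497) / (1 + 0.958·0.497) = 1.4550/1.4761 = 0.9857.
Δ = 1.4550 − 0.9857 = 0.4693.
(The classical prediction exceeds c; the relativistic result does not.)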